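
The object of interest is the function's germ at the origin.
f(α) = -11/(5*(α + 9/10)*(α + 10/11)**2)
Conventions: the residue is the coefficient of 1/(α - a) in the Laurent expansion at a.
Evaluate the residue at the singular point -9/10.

At the order-1 pole -9/10 set g(α) = (α - (-9/10))*f(α) = -11/(5*(α + 10/11)**2).
Simple pole: residue = g(a) at a = -9/10, which is -26620.

The residue is -26620.


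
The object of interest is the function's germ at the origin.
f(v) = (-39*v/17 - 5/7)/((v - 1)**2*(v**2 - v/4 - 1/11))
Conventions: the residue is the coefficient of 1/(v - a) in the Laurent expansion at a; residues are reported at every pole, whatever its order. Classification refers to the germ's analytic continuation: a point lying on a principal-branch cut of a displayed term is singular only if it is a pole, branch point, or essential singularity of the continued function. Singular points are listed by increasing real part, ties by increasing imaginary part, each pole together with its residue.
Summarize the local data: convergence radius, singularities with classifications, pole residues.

Radius of convergence at 0: -1/8 + (5/88)*sqrt(33).
At 1/8 - (5/88)*sqrt(33): a pole of order 1; residue -61754/14297 + (1198714/1501185)*sqrt(33).
At 1/8 + (5/88)*sqrt(33): a pole of order 1; residue -61754/14297 - (1198714/1501185)*sqrt(33).
At 1: a pole of order 2; residue 123508/14297.

Denominator factor (v - 1)^2: pole of order 2 at 1, modulus 1.
Denominator factor (v**2 - v/4 - 1/11): discriminant 75/176, real irrational roots 1/8 + (5/88)*sqrt(33) and 1/8 - (5/88)*sqrt(33); poles of order 1, moduli 1/8 + (5/88)*sqrt(33) and -1/8 + (5/88)*sqrt(33).
The radius of convergence is the smallest modulus among the singular points: -1/8 + (5/88)*sqrt(33).
The factor v**2 - v/4 - 1/11 splits as (v - a)(v - a') with a = 1/8 - (5/88)*sqrt(33), a' = 1/8 + (5/88)*sqrt(33). At the order-1 pole a set g(v) = (v - a)*f(v) = [(-39*v/17 - 5/7)/(v - 1)**2] / (v - a').
Simple pole: residue = g(a) at a = 1/8 - (5/88)*sqrt(33), which is -61754/14297 + (1198714/1501185)*sqrt(33).
The factor v**2 - v/4 - 1/11 splits as (v - a)(v - a') with a = 1/8 + (5/88)*sqrt(33), a' = 1/8 - (5/88)*sqrt(33). At the order-1 pole a set g(v) = (v - a)*f(v) = [(-39*v/17 - 5/7)/(v - 1)**2] / (v - a').
Simple pole: residue = g(a) at a = 1/8 + (5/88)*sqrt(33), which is -61754/14297 - (1198714/1501185)*sqrt(33).
At the order-2 pole 1 set g(v) = (v - (1))^2*f(v) = (-39*v/17 - 5/7)/(v**2 - v/4 - 1/11).
Order-2 pole: residue = g'(a); g'(1) = 123508/14297, so the residue is 123508/14297.
List the singular points by increasing real part (a conjugate pair: the negative imaginary part first).


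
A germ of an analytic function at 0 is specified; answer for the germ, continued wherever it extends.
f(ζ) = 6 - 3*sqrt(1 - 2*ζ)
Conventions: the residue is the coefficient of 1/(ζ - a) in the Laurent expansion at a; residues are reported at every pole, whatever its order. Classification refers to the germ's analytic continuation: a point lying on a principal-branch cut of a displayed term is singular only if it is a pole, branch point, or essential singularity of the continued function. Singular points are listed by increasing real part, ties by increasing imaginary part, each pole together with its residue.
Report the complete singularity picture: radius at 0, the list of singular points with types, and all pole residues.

Radius of convergence at 0: 1/2.
At 1/2: an algebraic (square-root) branch point.

Branch term (-3)*sqrt(1 - ζ/(1/2)): its argument vanishes at ζ = 1/2, a square-root branch point, modulus 1/2.
The radius of convergence is the smallest modulus among the singular points: 1/2.


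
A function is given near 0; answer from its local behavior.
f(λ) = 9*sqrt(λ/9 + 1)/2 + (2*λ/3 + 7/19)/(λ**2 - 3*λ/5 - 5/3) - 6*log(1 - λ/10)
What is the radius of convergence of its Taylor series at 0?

Denominator factor (λ**2 - 3*λ/5 - 5/3): discriminant 527/75, real irrational roots 3/10 + (1/30)*sqrt(1581) and 3/10 - (1/30)*sqrt(1581); poles of order 1, moduli 3/10 + (1/30)*sqrt(1581) and -3/10 + (1/30)*sqrt(1581).
Branch term (-6)*log(1 - λ/(10)): its argument vanishes at λ = 10, a logarithmic branch point, modulus 10.
Branch term (9/2)*sqrt(1 - λ/(-9)): its argument vanishes at λ = -9, a square-root branch point, modulus 9.
The radius of convergence is the smallest modulus among the singular points: -3/10 + (1/30)*sqrt(1581).

The radius of convergence is -3/10 + (1/30)*sqrt(1581).


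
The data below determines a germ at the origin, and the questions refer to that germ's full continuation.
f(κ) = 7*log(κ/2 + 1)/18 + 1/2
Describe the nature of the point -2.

The term (7/18)*log(1 - κ/(-2)) has argument 1 - -2/(-2) = 0 at -2: a logarithmic (infinitely-sheeted) branch point; the remaining terms are analytic or single-valued there.

The point is a logarithmic branch point.


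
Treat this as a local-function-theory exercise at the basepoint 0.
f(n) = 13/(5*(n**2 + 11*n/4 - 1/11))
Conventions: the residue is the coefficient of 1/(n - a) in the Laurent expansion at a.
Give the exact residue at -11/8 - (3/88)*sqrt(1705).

The residue is -(52/2325)*sqrt(1705).

The factor n**2 + 11*n/4 - 1/11 splits as (n - a)(n - a') with a = -11/8 - (3/88)*sqrt(1705), a' = -11/8 + (3/88)*sqrt(1705). At the order-1 pole a set g(n) = (n - a)*f(n) = [13/5] / (n - a').
Simple pole: residue = g(a) at a = -11/8 - (3/88)*sqrt(1705), which is -(52/2325)*sqrt(1705).


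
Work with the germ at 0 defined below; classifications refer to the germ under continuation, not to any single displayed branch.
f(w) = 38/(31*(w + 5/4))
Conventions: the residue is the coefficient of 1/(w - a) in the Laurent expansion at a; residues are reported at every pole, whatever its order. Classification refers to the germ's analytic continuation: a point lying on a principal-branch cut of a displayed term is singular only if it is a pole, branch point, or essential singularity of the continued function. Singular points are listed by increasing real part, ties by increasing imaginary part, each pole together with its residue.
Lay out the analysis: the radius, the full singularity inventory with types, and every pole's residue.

Denominator factor (w + 5/4): pole of order 1 at -5/4, modulus 5/4.
The radius of convergence is the smallest modulus among the singular points: 5/4.
At the order-1 pole -5/4 set g(w) = (w - (-5/4))*f(w) = 38/31.
Simple pole: residue = g(a) at a = -5/4, which is 38/31.

Radius of convergence at 0: 5/4.
At -5/4: a pole of order 1; residue 38/31.


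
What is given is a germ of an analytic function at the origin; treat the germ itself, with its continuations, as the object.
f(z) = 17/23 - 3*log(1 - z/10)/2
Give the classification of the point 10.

The point is a logarithmic branch point.

The term (-3/2)*log(1 - z/(10)) has argument 1 - 10/(10) = 0 at 10: a logarithmic (infinitely-sheeted) branch point; the remaining terms are analytic or single-valued there.


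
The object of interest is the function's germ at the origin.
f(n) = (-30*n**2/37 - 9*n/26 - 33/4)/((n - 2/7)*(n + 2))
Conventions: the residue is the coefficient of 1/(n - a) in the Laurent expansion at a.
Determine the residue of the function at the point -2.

The residue is 145467/30784.

At the order-1 pole -2 set g(n) = (n - (-2))*f(n) = (-30*n**2/37 - 9*n/26 - 33/4)/(n - 2/7).
Simple pole: residue = g(a) at a = -2, which is 145467/30784.


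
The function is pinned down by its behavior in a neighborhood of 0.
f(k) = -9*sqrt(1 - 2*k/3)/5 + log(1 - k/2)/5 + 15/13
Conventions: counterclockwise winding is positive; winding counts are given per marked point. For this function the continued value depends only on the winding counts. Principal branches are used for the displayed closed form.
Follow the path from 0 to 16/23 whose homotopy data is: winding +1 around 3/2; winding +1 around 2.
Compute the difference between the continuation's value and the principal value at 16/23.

Continued minus principal equals ((6/115)*sqrt(2553)) + ((2/5)*pi)*i.

The rational part is single-valued and drops out of the difference; each branch term changes only by its own monodromy.
(-9/5)*sqrt(1 - k/(3/2)): winding +1 is odd, the square root flips sign, contributing -2*(-9/5)*sqrt(1 - (16/23)/(3/2)) = -2*(-9/5)*sqrt(37/69) = (6/115)*sqrt(2553).
(1/5)*log(1 - k/(2)): each positive loop around 2 adds 2*pi*i to the log, so winding +1 contributes (1/5)*(1)*2*pi*i = (2/5)*pi*i.
Summing the contributions at k = 16/23 gives ((6/115)*sqrt(2553)) + ((2/5)*pi)*i.


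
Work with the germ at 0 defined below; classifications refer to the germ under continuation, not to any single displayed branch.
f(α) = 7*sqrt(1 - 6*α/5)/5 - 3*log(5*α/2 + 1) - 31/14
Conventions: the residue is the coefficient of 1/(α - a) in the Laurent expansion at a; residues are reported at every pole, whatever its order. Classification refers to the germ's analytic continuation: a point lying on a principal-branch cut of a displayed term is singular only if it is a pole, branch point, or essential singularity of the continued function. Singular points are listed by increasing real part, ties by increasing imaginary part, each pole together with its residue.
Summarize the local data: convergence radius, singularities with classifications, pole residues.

Branch term (7/5)*sqrt(1 - α/(5/6)): its argument vanishes at α = 5/6, a square-root branch point, modulus 5/6.
Branch term (-3)*log(1 - α/(-2/5)): its argument vanishes at α = -2/5, a logarithmic branch point, modulus 2/5.
The radius of convergence is the smallest modulus among the singular points: 2/5.
List the singular points by increasing real part (a conjugate pair: the negative imaginary part first).

Radius of convergence at 0: 2/5.
At -2/5: a logarithmic branch point.
At 5/6: an algebraic (square-root) branch point.


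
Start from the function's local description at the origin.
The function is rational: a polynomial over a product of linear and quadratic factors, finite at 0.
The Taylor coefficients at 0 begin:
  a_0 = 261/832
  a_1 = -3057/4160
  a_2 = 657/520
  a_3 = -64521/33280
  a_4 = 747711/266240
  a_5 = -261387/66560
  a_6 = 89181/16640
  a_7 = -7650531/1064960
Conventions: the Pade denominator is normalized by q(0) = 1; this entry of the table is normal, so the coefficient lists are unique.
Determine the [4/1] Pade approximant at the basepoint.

Taylor coefficients needed (read off): a_0 = 261/832, a_1 = -3057/4160, a_2 = 657/520, a_3 = -64521/33280, a_4 = 747711/266240, a_5 = -261387/66560.
Write the denominator as Q(ω) = 1 + q1*ω. Requiring Q*f - P = O(ω^6) with deg P <= 4 kills the coefficients of ω^5..ω^5 in Q*f:
  ω^5: a_5 + q1*a_4 = 0, i.e. -261387/66560 + (747711/266240)*q1 = 0.
Solving this linear system: q1 = 12908/9231.
The numerator is Q*f truncated at degree 4: P0 = a_0 = 261/832; P1 = a_1 + q1*a_0 = -3791409/12800320; P2 = a_2 + q1*a_1 = 150973/640016; P3 = a_3 + q1*a_2 = -17612589/102402560; P4 = a_4 + q1*a_3 = 79807899/819220480.

The Pade approximant has numerator coefficients [261/832, -3791409/12800320, 150973/640016, -17612589/102402560, 79807899/819220480]; denominator coefficients [1, 12908/9231].


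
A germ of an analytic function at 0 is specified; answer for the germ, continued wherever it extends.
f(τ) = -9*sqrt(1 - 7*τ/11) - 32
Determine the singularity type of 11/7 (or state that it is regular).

The point is an algebraic (square-root) branch point.

The term (-9)*sqrt(1 - τ/(11/7)) has argument 1 - 11/7/(11/7) = 0 at 11/7: a square-root (algebraic, two-sheeted) branch point; the remaining terms are analytic or single-valued there.


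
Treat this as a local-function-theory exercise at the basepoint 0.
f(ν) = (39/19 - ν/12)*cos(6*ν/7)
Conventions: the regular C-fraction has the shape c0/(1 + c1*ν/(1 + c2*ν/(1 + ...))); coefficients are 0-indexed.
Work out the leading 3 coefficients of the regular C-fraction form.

Taylor coefficients (expand at 0): a_0 = 39/19, a_1 = -1/12, a_2 = -702/931.
c0 = a_0 = 39/19. Peel one level at a time: if S = 1 + c*ν/S' with S'(0) = 1, then c is the ν-coefficient of S and S' = c*ν/(S - 1).
S_1 = c0/f = 1 + (19/468)*ν + (3960121/10732176)*ν^2 + ...; c1 = 19/468.
S_2 = c1*ν/(S_1 - 1) = 1 + (-3960121/435708)*ν + ...; c2 = -3960121/435708.

The regular C-fraction coefficients are [39/19, 19/468, -3960121/435708].


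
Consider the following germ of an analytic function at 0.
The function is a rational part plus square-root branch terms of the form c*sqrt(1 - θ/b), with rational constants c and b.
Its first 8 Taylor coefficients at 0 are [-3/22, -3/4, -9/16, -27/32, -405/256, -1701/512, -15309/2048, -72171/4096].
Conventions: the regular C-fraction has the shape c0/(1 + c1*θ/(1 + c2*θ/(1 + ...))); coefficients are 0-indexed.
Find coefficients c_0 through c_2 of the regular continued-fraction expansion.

The regular C-fraction coefficients are [-3/22, -11/2, 19/4].

Taylor coefficients (read off): a_0 = -3/22, a_1 = -3/4, a_2 = -9/16.
c0 = a_0 = -3/22. Peel one level at a time: if S = 1 + c*θ/S' with S'(0) = 1, then c is the θ-coefficient of S and S' = c*θ/(S - 1).
S_1 = c0/f = 1 + (-11/2)*θ + (209/8)*θ^2 + ...; c1 = -11/2.
S_2 = c1*θ/(S_1 - 1) = 1 + (19/4)*θ + ...; c2 = 19/4.


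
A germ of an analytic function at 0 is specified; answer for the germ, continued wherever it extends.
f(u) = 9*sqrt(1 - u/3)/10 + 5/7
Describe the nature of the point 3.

The term (9/10)*sqrt(1 - u/(3)) has argument 1 - 3/(3) = 0 at 3: a square-root (algebraic, two-sheeted) branch point; the remaining terms are analytic or single-valued there.

The point is an algebraic (square-root) branch point.


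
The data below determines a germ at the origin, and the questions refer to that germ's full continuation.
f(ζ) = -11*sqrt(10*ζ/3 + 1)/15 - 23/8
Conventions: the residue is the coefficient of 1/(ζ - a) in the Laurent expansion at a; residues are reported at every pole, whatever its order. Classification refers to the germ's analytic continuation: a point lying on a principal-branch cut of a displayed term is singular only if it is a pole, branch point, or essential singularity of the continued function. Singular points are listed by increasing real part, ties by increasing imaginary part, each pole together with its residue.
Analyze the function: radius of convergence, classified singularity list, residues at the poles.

Radius of convergence at 0: 3/10.
At -3/10: an algebraic (square-root) branch point.

Branch term (-11/15)*sqrt(1 - ζ/(-3/10)): its argument vanishes at ζ = -3/10, a square-root branch point, modulus 3/10.
The radius of convergence is the smallest modulus among the singular points: 3/10.


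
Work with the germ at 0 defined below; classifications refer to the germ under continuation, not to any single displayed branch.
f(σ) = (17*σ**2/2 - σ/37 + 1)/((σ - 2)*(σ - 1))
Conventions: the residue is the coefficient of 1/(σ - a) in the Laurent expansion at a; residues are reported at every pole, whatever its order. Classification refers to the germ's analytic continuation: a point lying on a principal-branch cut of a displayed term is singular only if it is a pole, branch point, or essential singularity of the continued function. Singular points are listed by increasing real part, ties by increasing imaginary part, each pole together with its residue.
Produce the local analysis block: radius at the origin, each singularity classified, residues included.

Radius of convergence at 0: 1.
At 1: a pole of order 1; residue -701/74.
At 2: a pole of order 1; residue 1293/37.

Denominator factor (σ - 1): pole of order 1 at 1, modulus 1.
Denominator factor (σ - 2): pole of order 1 at 2, modulus 2.
The radius of convergence is the smallest modulus among the singular points: 1.
At the order-1 pole 1 set g(σ) = (σ - (1))*f(σ) = (17*σ**2/2 - σ/37 + 1)/(σ - 2).
Simple pole: residue = g(a) at a = 1, which is -701/74.
At the order-1 pole 2 set g(σ) = (σ - (2))*f(σ) = (17*σ**2/2 - σ/37 + 1)/(σ - 1).
Simple pole: residue = g(a) at a = 2, which is 1293/37.
List the singular points by increasing real part (a conjugate pair: the negative imaginary part first).


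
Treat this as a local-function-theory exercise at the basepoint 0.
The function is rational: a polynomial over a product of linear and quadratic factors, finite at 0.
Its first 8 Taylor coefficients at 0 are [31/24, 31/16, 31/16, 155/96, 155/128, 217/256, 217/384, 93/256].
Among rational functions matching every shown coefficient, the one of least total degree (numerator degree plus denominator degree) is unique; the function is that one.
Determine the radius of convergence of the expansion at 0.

The radius of convergence is 2.

No rational of total degree below 3 reproduces all 8 coefficients; solving the [0/3] Pade equations on them gives f(ρ) = -31/(3*(ρ - 2)**3), whose expansion matches every shown term.
Denominator factor (ρ - 2)^3: pole of order 3 at 2, modulus 2.
The radius of convergence is the smallest modulus among the singular points: 2.


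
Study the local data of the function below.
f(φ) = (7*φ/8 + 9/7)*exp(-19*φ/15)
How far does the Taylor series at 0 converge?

The radius of convergence is infinite.

The factor exp(-19*φ/15) is entire and contributes no finite singular point.
The polynomial part has no poles.
No finite singular points: the Taylor series at 0 converges everywhere.


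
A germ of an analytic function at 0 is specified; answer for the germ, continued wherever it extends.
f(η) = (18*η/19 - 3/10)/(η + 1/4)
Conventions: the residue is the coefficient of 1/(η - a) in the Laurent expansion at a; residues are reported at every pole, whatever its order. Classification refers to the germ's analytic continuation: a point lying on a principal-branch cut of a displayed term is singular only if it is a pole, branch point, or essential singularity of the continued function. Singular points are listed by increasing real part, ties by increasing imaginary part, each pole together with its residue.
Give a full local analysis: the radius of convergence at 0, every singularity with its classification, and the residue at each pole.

Denominator factor (η + 1/4): pole of order 1 at -1/4, modulus 1/4.
The radius of convergence is the smallest modulus among the singular points: 1/4.
At the order-1 pole -1/4 set g(η) = (η - (-1/4))*f(η) = 18*η/19 - 3/10.
Simple pole: residue = g(a) at a = -1/4, which is -51/95.

Radius of convergence at 0: 1/4.
At -1/4: a pole of order 1; residue -51/95.


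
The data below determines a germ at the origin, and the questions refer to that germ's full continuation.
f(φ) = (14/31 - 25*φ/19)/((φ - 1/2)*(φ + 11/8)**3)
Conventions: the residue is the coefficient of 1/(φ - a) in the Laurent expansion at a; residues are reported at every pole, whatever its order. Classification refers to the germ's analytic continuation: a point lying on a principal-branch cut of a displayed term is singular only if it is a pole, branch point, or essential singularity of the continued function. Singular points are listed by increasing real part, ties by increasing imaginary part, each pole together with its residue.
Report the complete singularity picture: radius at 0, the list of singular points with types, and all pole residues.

Denominator factor (φ + 11/8)^3: pole of order 3 at -11/8, modulus 11/8.
Denominator factor (φ - 1/2): pole of order 1 at 1/2, modulus 1/2.
The radius of convergence is the smallest modulus among the singular points: 1/2.
At the order-3 pole -11/8 set g(φ) = (φ - (-11/8))^3*f(φ) = (14/31 - 25*φ/19)/(φ - 1/2).
Order-3 pole: residue = g''(a)/2; g''(-11/8) = 4608/73625, so the residue is 2304/73625.
At the order-1 pole 1/2 set g(φ) = (φ - (1/2))*f(φ) = (14/31 - 25*φ/19)/(φ + 11/8)**3.
Simple pole: residue = g(a) at a = 1/2, which is -2304/73625.
List the singular points by increasing real part (a conjugate pair: the negative imaginary part first).

Radius of convergence at 0: 1/2.
At -11/8: a pole of order 3; residue 2304/73625.
At 1/2: a pole of order 1; residue -2304/73625.


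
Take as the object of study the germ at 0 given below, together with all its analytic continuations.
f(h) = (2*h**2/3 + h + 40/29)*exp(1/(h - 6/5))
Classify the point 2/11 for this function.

There is no denominator, hence no pole anywhere.
The essential point of exp(1/(h - (6/5))) is 6/5, not 2/11.
So the germ continues analytically to 2/11.

The point is a regular point.


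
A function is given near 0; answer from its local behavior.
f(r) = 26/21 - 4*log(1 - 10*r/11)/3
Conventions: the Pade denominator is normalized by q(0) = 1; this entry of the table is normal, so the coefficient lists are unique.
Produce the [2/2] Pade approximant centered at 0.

The Pade approximant has numerator coefficients [26/21, 20/231, -2900/7623]; denominator coefficients [1, -10/11, 50/363].

Taylor coefficients needed (expand at 0): a_0 = 26/21, a_1 = 40/33, a_2 = 200/363, a_3 = 4000/11979, a_4 = 10000/43923.
Write the denominator as Q(r) = 1 + q1*r + q2*r^2. Requiring Q*f - P = O(r^5) with deg P <= 2 kills the coefficients of r^3..r^4 in Q*f:
  r^3: a_3 + q1*a_2 + q2*a_1 = 0, i.e. 4000/11979 + (200/363)*q1 + (40/33)*q2 = 0.
  r^4: a_4 + q1*a_3 + q2*a_2 = 0, i.e. 10000/43923 + (4000/11979)*q1 + (200/363)*q2 = 0.
Solving this linear system: q1 = -10/11, q2 = 50/363.
The numerator is Q*f truncated at degree 2: P0 = a_0 = 26/21; P1 = a_1 + q1*a_0 = 20/231; P2 = a_2 + q1*a_1 + q2*a_0 = -2900/7623.


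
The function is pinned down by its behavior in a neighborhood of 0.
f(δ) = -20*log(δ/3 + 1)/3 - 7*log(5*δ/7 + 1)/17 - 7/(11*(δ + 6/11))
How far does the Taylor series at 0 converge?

The radius of convergence is 6/11.

Denominator factor (δ + 6/11): pole of order 1 at -6/11, modulus 6/11.
Branch term (-7/17)*log(1 - δ/(-7/5)): its argument vanishes at δ = -7/5, a logarithmic branch point, modulus 7/5.
Branch term (-20/3)*log(1 - δ/(-3)): its argument vanishes at δ = -3, a logarithmic branch point, modulus 3.
The radius of convergence is the smallest modulus among the singular points: 6/11.


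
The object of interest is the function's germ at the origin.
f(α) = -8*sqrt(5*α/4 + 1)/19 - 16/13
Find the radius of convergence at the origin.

The radius of convergence is 4/5.

Branch term (-8/19)*sqrt(1 - α/(-4/5)): its argument vanishes at α = -4/5, a square-root branch point, modulus 4/5.
The radius of convergence is the smallest modulus among the singular points: 4/5.


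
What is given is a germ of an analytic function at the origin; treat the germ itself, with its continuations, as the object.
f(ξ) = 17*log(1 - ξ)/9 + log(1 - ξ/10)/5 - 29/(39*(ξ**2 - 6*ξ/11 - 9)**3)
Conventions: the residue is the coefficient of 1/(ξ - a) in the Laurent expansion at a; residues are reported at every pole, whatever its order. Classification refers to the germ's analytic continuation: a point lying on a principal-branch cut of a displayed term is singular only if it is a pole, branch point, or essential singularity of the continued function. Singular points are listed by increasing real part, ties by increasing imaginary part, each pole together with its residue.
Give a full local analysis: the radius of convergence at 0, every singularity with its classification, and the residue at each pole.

Radius of convergence at 0: 1.
At 3/11 - (3/11)*sqrt(122): a pole of order 3; residue (4670479/91780221312)*sqrt(122).
At 1: a logarithmic branch point.
At 3/11 + (3/11)*sqrt(122): a pole of order 3; residue -(4670479/91780221312)*sqrt(122).
At 10: a logarithmic branch point.

Denominator factor (ξ**2 - 6*ξ/11 - 9)^3: discriminant 4392/121, real irrational roots 3/11 + (3/11)*sqrt(122) and 3/11 - (3/11)*sqrt(122); poles of order 3, moduli 3/11 + (3/11)*sqrt(122) and -3/11 + (3/11)*sqrt(122).
Branch term (17/9)*log(1 - ξ/(1)): its argument vanishes at ξ = 1, a logarithmic branch point, modulus 1.
Branch term (1/5)*log(1 - ξ/(10)): its argument vanishes at ξ = 10, a logarithmic branch point, modulus 10.
The radius of convergence is the smallest modulus among the singular points: 1.
The branch terms are analytic at 3/11 - (3/11)*sqrt(122) and contribute nothing to the residue; only the rational part matters.
The factor ξ**2 - 6*ξ/11 - 9 splits as (ξ - a)(ξ - a') with a = 3/11 - (3/11)*sqrt(122), a' = 3/11 + (3/11)*sqrt(122). At the order-3 pole a set g(ξ) = (ξ - a)^3*(rational part) = [-29/39] / (ξ - a')^3.
Order-3 pole: residue = g''(a)/2; g''(3/11 - (3/11)*sqrt(122)) = (4670479/45890110656)*sqrt(122), so the residue is (4670479/91780221312)*sqrt(122).
The branch terms are analytic at 3/11 + (3/11)*sqrt(122) and contribute nothing to the residue; only the rational part matters.
The factor ξ**2 - 6*ξ/11 - 9 splits as (ξ - a)(ξ - a') with a = 3/11 + (3/11)*sqrt(122), a' = 3/11 - (3/11)*sqrt(122). At the order-3 pole a set g(ξ) = (ξ - a)^3*(rational part) = [-29/39] / (ξ - a')^3.
Order-3 pole: residue = g''(a)/2; g''(3/11 + (3/11)*sqrt(122)) = -(4670479/45890110656)*sqrt(122), so the residue is -(4670479/91780221312)*sqrt(122).
List the singular points by increasing real part (a conjugate pair: the negative imaginary part first).


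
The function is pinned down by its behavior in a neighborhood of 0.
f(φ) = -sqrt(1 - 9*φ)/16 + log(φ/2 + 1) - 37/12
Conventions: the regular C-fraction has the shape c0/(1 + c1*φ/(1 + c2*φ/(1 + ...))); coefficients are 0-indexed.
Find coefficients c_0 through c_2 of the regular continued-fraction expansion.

The regular C-fraction coefficients are [-151/48, 75/302, -2713/3020].

Taylor coefficients (expand at 0): a_0 = -151/48, a_1 = 25/32, a_2 = 65/128.
c0 = a_0 = -151/48. Peel one level at a time: if S = 1 + c*φ/S' with S'(0) = 1, then c is the φ-coefficient of S and S' = c*φ/(S - 1).
S_1 = c0/f = 1 + (75/302)*φ + (40695/182408)*φ^2 + ...; c1 = 75/302.
S_2 = c1*φ/(S_1 - 1) = 1 + (-2713/3020)*φ + ...; c2 = -2713/3020.


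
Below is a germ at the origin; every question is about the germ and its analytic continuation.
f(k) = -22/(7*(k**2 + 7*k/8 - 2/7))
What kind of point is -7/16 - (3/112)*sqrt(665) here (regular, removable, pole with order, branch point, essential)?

The denominator factor k**2 + 7*k/8 - 2/7 vanishes at -7/16 - (3/112)*sqrt(665) and appears to the power 1; the numerator there equals -22/7, nonzero, and no other factor vanishes.
Hence a pole whose order is the multiplicity, 1.

The point is a pole of order 1.


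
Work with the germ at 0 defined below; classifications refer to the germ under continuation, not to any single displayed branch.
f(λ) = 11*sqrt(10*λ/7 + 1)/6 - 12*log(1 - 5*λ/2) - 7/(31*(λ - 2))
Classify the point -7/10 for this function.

The term (11/6)*sqrt(1 - λ/(-7/10)) has argument 1 - -7/10/(-7/10) = 0 at -7/10: a square-root (algebraic, two-sheeted) branch point; the remaining terms are analytic or single-valued there.

The point is an algebraic (square-root) branch point.


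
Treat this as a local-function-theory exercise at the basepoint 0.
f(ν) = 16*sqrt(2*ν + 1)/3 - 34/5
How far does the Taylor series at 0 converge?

Branch term (16/3)*sqrt(1 - ν/(-1/2)): its argument vanishes at ν = -1/2, a square-root branch point, modulus 1/2.
The radius of convergence is the smallest modulus among the singular points: 1/2.

The radius of convergence is 1/2.


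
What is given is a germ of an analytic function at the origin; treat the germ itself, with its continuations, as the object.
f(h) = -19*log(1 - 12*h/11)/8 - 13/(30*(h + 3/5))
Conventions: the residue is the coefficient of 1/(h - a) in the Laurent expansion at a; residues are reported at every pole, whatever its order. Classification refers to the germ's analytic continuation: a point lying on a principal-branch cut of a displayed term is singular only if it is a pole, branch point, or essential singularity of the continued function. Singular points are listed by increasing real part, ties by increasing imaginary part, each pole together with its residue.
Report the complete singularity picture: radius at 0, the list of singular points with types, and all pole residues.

Radius of convergence at 0: 3/5.
At -3/5: a pole of order 1; residue -13/30.
At 11/12: a logarithmic branch point.

Denominator factor (h + 3/5): pole of order 1 at -3/5, modulus 3/5.
Branch term (-19/8)*log(1 - h/(11/12)): its argument vanishes at h = 11/12, a logarithmic branch point, modulus 11/12.
The radius of convergence is the smallest modulus among the singular points: 3/5.
The branch term is analytic at -3/5 and contributes nothing to the residue; only the rational part matters.
At the order-1 pole -3/5 set g(h) = (h - (-3/5))*(rational part) = -13/30.
Simple pole: residue = g(a) at a = -3/5, which is -13/30.
List the singular points by increasing real part (a conjugate pair: the negative imaginary part first).


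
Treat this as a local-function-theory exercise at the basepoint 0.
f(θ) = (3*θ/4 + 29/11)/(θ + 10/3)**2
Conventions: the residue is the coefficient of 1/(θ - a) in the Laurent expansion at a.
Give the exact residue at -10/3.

At the order-2 pole -10/3 set g(θ) = (θ - (-10/3))^2*f(θ) = 3*θ/4 + 29/11.
Order-2 pole: residue = g'(a); g'(-10/3) = 3/4, so the residue is 3/4.

The residue is 3/4.


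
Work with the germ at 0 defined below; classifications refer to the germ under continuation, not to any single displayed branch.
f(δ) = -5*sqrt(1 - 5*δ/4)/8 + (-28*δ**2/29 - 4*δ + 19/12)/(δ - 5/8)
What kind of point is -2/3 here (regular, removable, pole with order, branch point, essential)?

Denominator factors: δ - 5/8 = -31/24 at δ = -2/3 — none vanishes.
Branch term sqrt(1 - δ/(4/5)): argument at -2/3 is 11/6, nonzero, so -2/3 is not its branch point (a point on a principal cut is still regular for the continued germ).
So the germ continues analytically to -2/3.

The point is a regular point.


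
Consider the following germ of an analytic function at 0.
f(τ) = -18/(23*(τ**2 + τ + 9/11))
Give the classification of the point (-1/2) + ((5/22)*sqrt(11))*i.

The denominator factor τ**2 + τ + 9/11 vanishes at (-1/2) + ((5/22)*sqrt(11))*i and appears to the power 1; the numerator there equals -18/23, nonzero, and no other factor vanishes.
Hence a pole whose order is the multiplicity, 1.

The point is a pole of order 1.


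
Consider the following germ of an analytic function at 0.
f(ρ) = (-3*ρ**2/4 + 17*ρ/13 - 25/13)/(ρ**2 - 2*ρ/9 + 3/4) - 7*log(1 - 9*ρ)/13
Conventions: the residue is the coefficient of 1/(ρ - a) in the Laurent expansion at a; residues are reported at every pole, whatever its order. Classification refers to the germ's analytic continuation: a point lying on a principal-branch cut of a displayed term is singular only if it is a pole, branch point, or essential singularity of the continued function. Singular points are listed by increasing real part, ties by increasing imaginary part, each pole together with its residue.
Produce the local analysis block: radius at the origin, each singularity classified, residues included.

Radius of convergence at 0: 1/9.
At (1/9) - ((1/18)*sqrt(239))*i: a pole of order 1; residue (89/156) - ((533/11472)*sqrt(239))*i.
At 1/9: a logarithmic branch point.
At (1/9) + ((1/18)*sqrt(239))*i: a pole of order 1; residue (89/156) + ((533/11472)*sqrt(239))*i.


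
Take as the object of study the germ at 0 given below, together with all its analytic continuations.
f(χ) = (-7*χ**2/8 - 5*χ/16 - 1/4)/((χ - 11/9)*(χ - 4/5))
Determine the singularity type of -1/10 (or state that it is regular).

Denominator factors: χ - 11/9 = -119/90 at χ = -1/10; χ - 4/5 = -9/10 at χ = -1/10 — none vanishes.
So the germ continues analytically to -1/10.

The point is a regular point.


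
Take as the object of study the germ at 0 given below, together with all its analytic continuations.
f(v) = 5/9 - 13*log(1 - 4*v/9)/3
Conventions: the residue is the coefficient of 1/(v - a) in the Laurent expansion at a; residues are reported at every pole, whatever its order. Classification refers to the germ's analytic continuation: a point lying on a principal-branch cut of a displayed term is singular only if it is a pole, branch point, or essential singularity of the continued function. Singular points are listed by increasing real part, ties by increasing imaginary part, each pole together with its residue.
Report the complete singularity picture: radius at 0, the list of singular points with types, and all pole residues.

Radius of convergence at 0: 9/4.
At 9/4: a logarithmic branch point.

Branch term (-13/3)*log(1 - v/(9/4)): its argument vanishes at v = 9/4, a logarithmic branch point, modulus 9/4.
The radius of convergence is the smallest modulus among the singular points: 9/4.


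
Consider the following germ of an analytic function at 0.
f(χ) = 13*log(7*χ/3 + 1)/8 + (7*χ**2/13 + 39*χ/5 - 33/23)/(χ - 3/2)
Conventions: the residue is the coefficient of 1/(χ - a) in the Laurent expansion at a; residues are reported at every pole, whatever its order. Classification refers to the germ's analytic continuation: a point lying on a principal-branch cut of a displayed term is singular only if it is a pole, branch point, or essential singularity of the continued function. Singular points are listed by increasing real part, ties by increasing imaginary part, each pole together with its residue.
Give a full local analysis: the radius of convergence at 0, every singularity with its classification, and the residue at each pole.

Radius of convergence at 0: 3/7.
At -3/7: a logarithmic branch point.
At 3/2: a pole of order 1; residue 68631/5980.

Denominator factor (χ - 3/2): pole of order 1 at 3/2, modulus 3/2.
Branch term (13/8)*log(1 - χ/(-3/7)): its argument vanishes at χ = -3/7, a logarithmic branch point, modulus 3/7.
The radius of convergence is the smallest modulus among the singular points: 3/7.
The branch term is analytic at 3/2 and contributes nothing to the residue; only the rational part matters.
At the order-1 pole 3/2 set g(χ) = (χ - (3/2))*(rational part) = 7*χ**2/13 + 39*χ/5 - 33/23.
Simple pole: residue = g(a) at a = 3/2, which is 68631/5980.
List the singular points by increasing real part (a conjugate pair: the negative imaginary part first).


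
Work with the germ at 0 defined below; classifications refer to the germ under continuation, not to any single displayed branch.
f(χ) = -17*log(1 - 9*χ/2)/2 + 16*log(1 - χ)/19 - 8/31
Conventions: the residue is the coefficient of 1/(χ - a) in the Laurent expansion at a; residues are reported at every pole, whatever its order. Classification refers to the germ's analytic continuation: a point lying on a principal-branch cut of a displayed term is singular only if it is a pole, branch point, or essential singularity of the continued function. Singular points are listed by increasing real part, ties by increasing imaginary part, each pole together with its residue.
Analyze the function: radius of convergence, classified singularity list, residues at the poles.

Branch term (16/19)*log(1 - χ/(1)): its argument vanishes at χ = 1, a logarithmic branch point, modulus 1.
Branch term (-17/2)*log(1 - χ/(2/9)): its argument vanishes at χ = 2/9, a logarithmic branch point, modulus 2/9.
The radius of convergence is the smallest modulus among the singular points: 2/9.
List the singular points by increasing real part (a conjugate pair: the negative imaginary part first).

Radius of convergence at 0: 2/9.
At 2/9: a logarithmic branch point.
At 1: a logarithmic branch point.


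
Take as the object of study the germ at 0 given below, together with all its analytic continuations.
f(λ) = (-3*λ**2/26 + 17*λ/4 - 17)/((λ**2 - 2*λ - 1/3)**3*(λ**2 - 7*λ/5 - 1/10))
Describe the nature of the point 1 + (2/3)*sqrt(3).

The denominator factor λ**2 - 2*λ - 1/3 vanishes at 1 + (2/3)*sqrt(3) and appears to the power 3; the numerator there equals -677/52 + (209/78)*sqrt(3), nonzero, and no other factor vanishes.
Hence a pole whose order is the multiplicity, 3.

The point is a pole of order 3.


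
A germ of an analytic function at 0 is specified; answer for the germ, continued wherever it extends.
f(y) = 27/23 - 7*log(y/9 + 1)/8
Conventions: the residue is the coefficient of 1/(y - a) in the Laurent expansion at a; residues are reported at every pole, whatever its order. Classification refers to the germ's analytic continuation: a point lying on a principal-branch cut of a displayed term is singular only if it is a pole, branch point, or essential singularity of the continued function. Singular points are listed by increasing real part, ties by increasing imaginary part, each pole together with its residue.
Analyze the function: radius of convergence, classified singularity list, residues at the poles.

Branch term (-7/8)*log(1 - y/(-9)): its argument vanishes at y = -9, a logarithmic branch point, modulus 9.
The radius of convergence is the smallest modulus among the singular points: 9.

Radius of convergence at 0: 9.
At -9: a logarithmic branch point.


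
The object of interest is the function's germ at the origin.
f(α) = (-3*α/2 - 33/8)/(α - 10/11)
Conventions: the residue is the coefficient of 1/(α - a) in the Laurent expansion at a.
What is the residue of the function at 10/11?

At the order-1 pole 10/11 set g(α) = (α - (10/11))*f(α) = -3*α/2 - 33/8.
Simple pole: residue = g(a) at a = 10/11, which is -483/88.

The residue is -483/88.


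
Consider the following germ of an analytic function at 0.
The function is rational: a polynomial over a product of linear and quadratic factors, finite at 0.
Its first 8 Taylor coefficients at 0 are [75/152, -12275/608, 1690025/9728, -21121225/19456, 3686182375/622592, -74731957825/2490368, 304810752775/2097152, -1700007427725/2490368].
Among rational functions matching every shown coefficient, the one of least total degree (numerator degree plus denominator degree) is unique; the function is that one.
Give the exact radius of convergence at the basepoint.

No rational of total degree below 5 reproduces all 8 coefficients; solving the [1/4] Pade equations on them gives f(σ) = (3/38 - 5*σ/2)/((σ + 1/4)**2*(σ + 8/5)**2), whose expansion matches every shown term.
Denominator factor (σ + 1/4)^2: pole of order 2 at -1/4, modulus 1/4.
Denominator factor (σ + 8/5)^2: pole of order 2 at -8/5, modulus 8/5.
The radius of convergence is the smallest modulus among the singular points: 1/4.

The radius of convergence is 1/4.


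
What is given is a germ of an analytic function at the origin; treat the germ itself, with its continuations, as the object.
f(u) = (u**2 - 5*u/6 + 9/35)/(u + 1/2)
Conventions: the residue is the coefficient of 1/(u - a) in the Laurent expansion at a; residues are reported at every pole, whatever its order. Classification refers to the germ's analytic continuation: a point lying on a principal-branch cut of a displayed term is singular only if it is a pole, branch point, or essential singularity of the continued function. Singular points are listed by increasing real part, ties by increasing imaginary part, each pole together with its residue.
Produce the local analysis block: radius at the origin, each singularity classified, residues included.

Denominator factor (u + 1/2): pole of order 1 at -1/2, modulus 1/2.
The radius of convergence is the smallest modulus among the singular points: 1/2.
At the order-1 pole -1/2 set g(u) = (u - (-1/2))*f(u) = u**2 - 5*u/6 + 9/35.
Simple pole: residue = g(a) at a = -1/2, which is 97/105.

Radius of convergence at 0: 1/2.
At -1/2: a pole of order 1; residue 97/105.


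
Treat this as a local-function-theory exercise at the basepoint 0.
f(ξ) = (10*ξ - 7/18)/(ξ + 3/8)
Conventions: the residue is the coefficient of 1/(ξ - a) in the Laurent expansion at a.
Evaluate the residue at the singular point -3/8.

The residue is -149/36.

At the order-1 pole -3/8 set g(ξ) = (ξ - (-3/8))*f(ξ) = 10*ξ - 7/18.
Simple pole: residue = g(a) at a = -3/8, which is -149/36.


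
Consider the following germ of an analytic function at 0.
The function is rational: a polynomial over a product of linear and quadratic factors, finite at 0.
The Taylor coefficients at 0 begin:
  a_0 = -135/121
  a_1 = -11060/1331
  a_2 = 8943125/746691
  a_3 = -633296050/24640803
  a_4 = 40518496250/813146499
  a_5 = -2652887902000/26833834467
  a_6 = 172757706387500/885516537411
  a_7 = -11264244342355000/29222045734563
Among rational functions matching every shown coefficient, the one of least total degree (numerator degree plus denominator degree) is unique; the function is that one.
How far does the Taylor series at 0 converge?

The radius of convergence is -5/6 + (1/30)*sqrt(1615).

No rational of total degree below 4 reproduces all 8 coefficients; solving the [2/2] Pade equations on them gives f(σ) = (-15*σ**2/34 + 11*σ + 27/22)/(σ**2 - 5*σ/3 - 11/10), whose expansion matches every shown term.
Denominator factor (σ**2 - 5*σ/3 - 11/10): discriminant 323/45, real irrational roots 5/6 + (1/30)*sqrt(1615) and 5/6 - (1/30)*sqrt(1615); poles of order 1, moduli 5/6 + (1/30)*sqrt(1615) and -5/6 + (1/30)*sqrt(1615).
The radius of convergence is the smallest modulus among the singular points: -5/6 + (1/30)*sqrt(1615).
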